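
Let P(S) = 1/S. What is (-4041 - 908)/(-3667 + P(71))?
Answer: 351379/260356 ≈ 1.3496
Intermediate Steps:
(-4041 - 908)/(-3667 + P(71)) = (-4041 - 908)/(-3667 + 1/71) = -4949/(-3667 + 1/71) = -4949/(-260356/71) = -4949*(-71/260356) = 351379/260356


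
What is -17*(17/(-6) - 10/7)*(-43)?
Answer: -130849/42 ≈ -3115.5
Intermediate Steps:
-17*(17/(-6) - 10/7)*(-43) = -17*(17*(-1/6) - 10*1/7)*(-43) = -17*(-17/6 - 10/7)*(-43) = -17*(-179/42)*(-43) = (3043/42)*(-43) = -130849/42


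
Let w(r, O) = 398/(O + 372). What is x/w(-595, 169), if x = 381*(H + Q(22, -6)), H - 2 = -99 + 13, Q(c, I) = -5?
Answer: -18344769/398 ≈ -46092.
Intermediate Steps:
H = -84 (H = 2 + (-99 + 13) = 2 - 86 = -84)
w(r, O) = 398/(372 + O)
x = -33909 (x = 381*(-84 - 5) = 381*(-89) = -33909)
x/w(-595, 169) = -33909/(398/(372 + 169)) = -33909/(398/541) = -33909/(398*(1/541)) = -33909/398/541 = -33909*541/398 = -18344769/398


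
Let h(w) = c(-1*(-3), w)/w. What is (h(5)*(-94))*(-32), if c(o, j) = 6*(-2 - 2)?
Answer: -72192/5 ≈ -14438.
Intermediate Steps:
c(o, j) = -24 (c(o, j) = 6*(-4) = -24)
h(w) = -24/w
(h(5)*(-94))*(-32) = (-24/5*(-94))*(-32) = (-24*1/5*(-94))*(-32) = -24/5*(-94)*(-32) = (2256/5)*(-32) = -72192/5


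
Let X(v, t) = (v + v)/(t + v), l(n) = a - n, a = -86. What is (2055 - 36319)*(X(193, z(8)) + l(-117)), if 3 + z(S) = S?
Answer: -111769168/99 ≈ -1.1290e+6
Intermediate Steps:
z(S) = -3 + S
l(n) = -86 - n
X(v, t) = 2*v/(t + v) (X(v, t) = (2*v)/(t + v) = 2*v/(t + v))
(2055 - 36319)*(X(193, z(8)) + l(-117)) = (2055 - 36319)*(2*193/((-3 + 8) + 193) + (-86 - 1*(-117))) = -34264*(2*193/(5 + 193) + (-86 + 117)) = -34264*(2*193/198 + 31) = -34264*(2*193*(1/198) + 31) = -34264*(193/99 + 31) = -34264*3262/99 = -111769168/99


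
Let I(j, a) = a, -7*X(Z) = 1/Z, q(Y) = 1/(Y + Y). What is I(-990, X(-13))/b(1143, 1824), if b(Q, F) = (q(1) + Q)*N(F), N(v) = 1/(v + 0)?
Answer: 3648/208117 ≈ 0.017529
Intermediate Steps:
q(Y) = 1/(2*Y)
X(Z) = -1/(7*Z)
N(v) = 1/v
b(Q, F) = (½ + Q)/F (b(Q, F) = ((½)/1 + Q)/F = ((½)*1 + Q)/F = (½ + Q)/F)
I(-990, X(-13))/b(1143, 1824) = (-⅐/(-13))/(((½ + 1143)/1824)) = (-⅐*(-1/13))/(((1/1824)*(2287/2))) = 1/(91*(2287/3648)) = (1/91)*(3648/2287) = 3648/208117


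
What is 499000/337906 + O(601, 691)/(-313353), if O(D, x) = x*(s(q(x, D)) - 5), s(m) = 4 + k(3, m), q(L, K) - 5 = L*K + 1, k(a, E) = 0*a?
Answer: 78298320023/52941929409 ≈ 1.4789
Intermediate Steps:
k(a, E) = 0
q(L, K) = 6 + K*L (q(L, K) = 5 + (L*K + 1) = 5 + (K*L + 1) = 5 + (1 + K*L) = 6 + K*L)
s(m) = 4 (s(m) = 4 + 0 = 4)
O(D, x) = -x (O(D, x) = x*(4 - 5) = x*(-1) = -x)
499000/337906 + O(601, 691)/(-313353) = 499000/337906 - 1*691/(-313353) = 499000*(1/337906) - 691*(-1/313353) = 249500/168953 + 691/313353 = 78298320023/52941929409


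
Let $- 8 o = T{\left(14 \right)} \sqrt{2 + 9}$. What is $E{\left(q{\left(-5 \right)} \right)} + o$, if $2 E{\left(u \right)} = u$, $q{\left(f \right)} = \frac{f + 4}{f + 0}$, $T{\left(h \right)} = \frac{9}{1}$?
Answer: $\frac{1}{10} - \frac{9 \sqrt{11}}{8} \approx -3.6312$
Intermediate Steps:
$T{\left(h \right)} = 9$ ($T{\left(h \right)} = 9 \cdot 1 = 9$)
$o = - \frac{9 \sqrt{11}}{8}$ ($o = - \frac{9 \sqrt{2 + 9}}{8} = - \frac{9 \sqrt{11}}{8} \approx -3.7312$)
$q{\left(f \right)} = \frac{4 + f}{f}$
$E{\left(u \right)} = \frac{u}{2}$
$E{\left(q{\left(-5 \right)} \right)} + o = \frac{\frac{1}{-5} \left(4 - 5\right)}{2} - \frac{9 \sqrt{11}}{8} = \frac{\left(- \frac{1}{5}\right) \left(-1\right)}{2} - \frac{9 \sqrt{11}}{8} = \frac{1}{2} \cdot \frac{1}{5} - \frac{9 \sqrt{11}}{8} = \frac{1}{10} - \frac{9 \sqrt{11}}{8}$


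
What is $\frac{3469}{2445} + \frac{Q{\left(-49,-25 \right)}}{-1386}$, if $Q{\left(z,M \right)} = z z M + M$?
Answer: $\frac{25271714}{564795} \approx 44.745$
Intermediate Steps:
$Q{\left(z,M \right)} = M + M z^{2}$ ($Q{\left(z,M \right)} = z^{2} M + M = M z^{2} + M = M + M z^{2}$)
$\frac{3469}{2445} + \frac{Q{\left(-49,-25 \right)}}{-1386} = \frac{3469}{2445} + \frac{\left(-25\right) \left(1 + \left(-49\right)^{2}\right)}{-1386} = 3469 \cdot \frac{1}{2445} + - 25 \left(1 + 2401\right) \left(- \frac{1}{1386}\right) = \frac{3469}{2445} + \left(-25\right) 2402 \left(- \frac{1}{1386}\right) = \frac{3469}{2445} - - \frac{30025}{693} = \frac{3469}{2445} + \frac{30025}{693} = \frac{25271714}{564795}$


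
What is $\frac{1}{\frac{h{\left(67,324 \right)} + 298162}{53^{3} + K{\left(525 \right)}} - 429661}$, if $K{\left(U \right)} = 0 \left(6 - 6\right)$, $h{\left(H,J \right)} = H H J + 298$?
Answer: $- \frac{148877}{63964887801} \approx -2.3275 \cdot 10^{-6}$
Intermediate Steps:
$h{\left(H,J \right)} = 298 + J H^{2}$ ($h{\left(H,J \right)} = H^{2} J + 298 = J H^{2} + 298 = 298 + J H^{2}$)
$K{\left(U \right)} = 0$ ($K{\left(U \right)} = 0 \cdot 0 = 0$)
$\frac{1}{\frac{h{\left(67,324 \right)} + 298162}{53^{3} + K{\left(525 \right)}} - 429661} = \frac{1}{\frac{\left(298 + 324 \cdot 67^{2}\right) + 298162}{53^{3} + 0} - 429661} = \frac{1}{\frac{\left(298 + 324 \cdot 4489\right) + 298162}{148877 + 0} - 429661} = \frac{1}{\frac{\left(298 + 1454436\right) + 298162}{148877} - 429661} = \frac{1}{\left(1454734 + 298162\right) \frac{1}{148877} - 429661} = \frac{1}{1752896 \cdot \frac{1}{148877} - 429661} = \frac{1}{\frac{1752896}{148877} - 429661} = \frac{1}{- \frac{63964887801}{148877}} = - \frac{148877}{63964887801}$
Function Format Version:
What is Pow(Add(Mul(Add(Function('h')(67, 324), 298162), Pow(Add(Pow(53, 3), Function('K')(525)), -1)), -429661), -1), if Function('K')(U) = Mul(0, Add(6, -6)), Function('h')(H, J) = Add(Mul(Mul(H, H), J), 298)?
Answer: Rational(-148877, 63964887801) ≈ -2.3275e-6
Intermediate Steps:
Function('h')(H, J) = Add(298, Mul(J, Pow(H, 2))) (Function('h')(H, J) = Add(Mul(Pow(H, 2), J), 298) = Add(Mul(J, Pow(H, 2)), 298) = Add(298, Mul(J, Pow(H, 2))))
Function('K')(U) = 0 (Function('K')(U) = Mul(0, 0) = 0)
Pow(Add(Mul(Add(Function('h')(67, 324), 298162), Pow(Add(Pow(53, 3), Function('K')(525)), -1)), -429661), -1) = Pow(Add(Mul(Add(Add(298, Mul(324, Pow(67, 2))), 298162), Pow(Add(Pow(53, 3), 0), -1)), -429661), -1) = Pow(Add(Mul(Add(Add(298, Mul(324, 4489)), 298162), Pow(Add(148877, 0), -1)), -429661), -1) = Pow(Add(Mul(Add(Add(298, 1454436), 298162), Pow(148877, -1)), -429661), -1) = Pow(Add(Mul(Add(1454734, 298162), Rational(1, 148877)), -429661), -1) = Pow(Add(Mul(1752896, Rational(1, 148877)), -429661), -1) = Pow(Add(Rational(1752896, 148877), -429661), -1) = Pow(Rational(-63964887801, 148877), -1) = Rational(-148877, 63964887801)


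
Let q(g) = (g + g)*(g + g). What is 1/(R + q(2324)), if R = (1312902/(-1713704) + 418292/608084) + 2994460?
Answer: 130259497892/3204170533413895413 ≈ 4.0653e-8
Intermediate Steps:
q(g) = 4*g**2 (q(g) = (2*g)*(2*g) = 4*g**2)
R = 390056845866925045/130259497892 (R = (1312902*(-1/1713704) + 418292*(1/608084)) + 2994460 = (-656451/856852 + 104573/152021) + 2994460 = -10190753275/130259497892 + 2994460 = 390056845866925045/130259497892 ≈ 2.9945e+6)
1/(R + q(2324)) = 1/(390056845866925045/130259497892 + 4*2324**2) = 1/(390056845866925045/130259497892 + 4*5400976) = 1/(390056845866925045/130259497892 + 21603904) = 1/(3204170533413895413/130259497892) = 130259497892/3204170533413895413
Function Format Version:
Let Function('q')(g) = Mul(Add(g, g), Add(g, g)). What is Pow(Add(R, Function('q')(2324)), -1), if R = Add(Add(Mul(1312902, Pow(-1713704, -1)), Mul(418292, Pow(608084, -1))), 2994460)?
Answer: Rational(130259497892, 3204170533413895413) ≈ 4.0653e-8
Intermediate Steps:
Function('q')(g) = Mul(4, Pow(g, 2)) (Function('q')(g) = Mul(Mul(2, g), Mul(2, g)) = Mul(4, Pow(g, 2)))
R = Rational(390056845866925045, 130259497892) (R = Add(Add(Mul(1312902, Rational(-1, 1713704)), Mul(418292, Rational(1, 608084))), 2994460) = Add(Add(Rational(-656451, 856852), Rational(104573, 152021)), 2994460) = Add(Rational(-10190753275, 130259497892), 2994460) = Rational(390056845866925045, 130259497892) ≈ 2.9945e+6)
Pow(Add(R, Function('q')(2324)), -1) = Pow(Add(Rational(390056845866925045, 130259497892), Mul(4, Pow(2324, 2))), -1) = Pow(Add(Rational(390056845866925045, 130259497892), Mul(4, 5400976)), -1) = Pow(Add(Rational(390056845866925045, 130259497892), 21603904), -1) = Pow(Rational(3204170533413895413, 130259497892), -1) = Rational(130259497892, 3204170533413895413)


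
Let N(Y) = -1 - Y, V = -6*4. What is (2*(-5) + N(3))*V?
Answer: 336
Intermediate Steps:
V = -24
(2*(-5) + N(3))*V = (2*(-5) + (-1 - 1*3))*(-24) = (-10 + (-1 - 3))*(-24) = (-10 - 4)*(-24) = -14*(-24) = 336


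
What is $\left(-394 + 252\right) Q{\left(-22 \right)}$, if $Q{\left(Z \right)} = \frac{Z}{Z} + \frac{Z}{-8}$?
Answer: $- \frac{1065}{2} \approx -532.5$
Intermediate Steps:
$Q{\left(Z \right)} = 1 - \frac{Z}{8}$ ($Q{\left(Z \right)} = 1 + Z \left(- \frac{1}{8}\right) = 1 - \frac{Z}{8}$)
$\left(-394 + 252\right) Q{\left(-22 \right)} = \left(-394 + 252\right) \left(1 - - \frac{11}{4}\right) = - 142 \left(1 + \frac{11}{4}\right) = \left(-142\right) \frac{15}{4} = - \frac{1065}{2}$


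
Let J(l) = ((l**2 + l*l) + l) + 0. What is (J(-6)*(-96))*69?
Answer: -437184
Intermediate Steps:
J(l) = l + 2*l**2 (J(l) = ((l**2 + l**2) + l) + 0 = (2*l**2 + l) + 0 = (l + 2*l**2) + 0 = l + 2*l**2)
(J(-6)*(-96))*69 = (-6*(1 + 2*(-6))*(-96))*69 = (-6*(1 - 12)*(-96))*69 = (-6*(-11)*(-96))*69 = (66*(-96))*69 = -6336*69 = -437184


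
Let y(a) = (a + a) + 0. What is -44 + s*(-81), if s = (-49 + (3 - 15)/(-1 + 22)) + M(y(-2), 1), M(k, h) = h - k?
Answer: 24964/7 ≈ 3566.3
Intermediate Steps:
y(a) = 2*a (y(a) = 2*a + 0 = 2*a)
s = -312/7 (s = (-49 + (3 - 15)/(-1 + 22)) + (1 - 2*(-2)) = (-49 - 12/21) + (1 - 1*(-4)) = (-49 - 12*1/21) + (1 + 4) = (-49 - 4/7) + 5 = -347/7 + 5 = -312/7 ≈ -44.571)
-44 + s*(-81) = -44 - 312/7*(-81) = -44 + 25272/7 = 24964/7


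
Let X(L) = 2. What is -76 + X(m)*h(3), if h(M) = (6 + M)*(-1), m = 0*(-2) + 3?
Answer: -94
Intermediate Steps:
m = 3 (m = 0 + 3 = 3)
h(M) = -6 - M
-76 + X(m)*h(3) = -76 + 2*(-6 - 1*3) = -76 + 2*(-6 - 3) = -76 + 2*(-9) = -76 - 18 = -94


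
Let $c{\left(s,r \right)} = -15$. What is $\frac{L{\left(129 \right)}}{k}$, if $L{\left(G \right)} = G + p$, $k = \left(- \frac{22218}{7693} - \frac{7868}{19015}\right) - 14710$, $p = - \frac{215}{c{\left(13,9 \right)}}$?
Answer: $- \frac{4492959275}{461206507338} \approx -0.0097418$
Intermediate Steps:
$p = \frac{43}{3}$ ($p = - \frac{215}{-15} = \left(-215\right) \left(- \frac{1}{15}\right) = \frac{43}{3} \approx 14.333$)
$k = - \frac{307471004892}{20897485}$ ($k = \left(\left(-22218\right) \frac{1}{7693} - \frac{7868}{19015}\right) - 14710 = \left(- \frac{3174}{1099} - \frac{7868}{19015}\right) - 14710 = - \frac{69000542}{20897485} - 14710 = - \frac{307471004892}{20897485} \approx -14713.0$)
$L{\left(G \right)} = \frac{43}{3} + G$ ($L{\left(G \right)} = G + \frac{43}{3} = \frac{43}{3} + G$)
$\frac{L{\left(129 \right)}}{k} = \frac{\frac{43}{3} + 129}{- \frac{307471004892}{20897485}} = \frac{430}{3} \left(- \frac{20897485}{307471004892}\right) = - \frac{4492959275}{461206507338}$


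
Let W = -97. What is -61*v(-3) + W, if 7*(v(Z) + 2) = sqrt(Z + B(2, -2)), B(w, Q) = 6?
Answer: 25 - 61*sqrt(3)/7 ≈ 9.9064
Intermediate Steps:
v(Z) = -2 + sqrt(6 + Z)/7 (v(Z) = -2 + sqrt(Z + 6)/7 = -2 + sqrt(6 + Z)/7)
-61*v(-3) + W = -61*(-2 + sqrt(6 - 3)/7) - 97 = -61*(-2 + sqrt(3)/7) - 97 = (122 - 61*sqrt(3)/7) - 97 = 25 - 61*sqrt(3)/7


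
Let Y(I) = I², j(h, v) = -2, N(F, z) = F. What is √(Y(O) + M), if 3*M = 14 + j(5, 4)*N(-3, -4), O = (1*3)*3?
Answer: √789/3 ≈ 9.3631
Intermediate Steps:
O = 9 (O = 3*3 = 9)
M = 20/3 (M = (14 - 2*(-3))/3 = (14 + 6)/3 = (⅓)*20 = 20/3 ≈ 6.6667)
√(Y(O) + M) = √(9² + 20/3) = √(81 + 20/3) = √(263/3) = √789/3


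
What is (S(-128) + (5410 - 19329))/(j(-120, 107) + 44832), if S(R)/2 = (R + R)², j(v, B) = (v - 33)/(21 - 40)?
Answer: 741969/283987 ≈ 2.6127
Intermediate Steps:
j(v, B) = 33/19 - v/19 (j(v, B) = (-33 + v)/(-19) = (-33 + v)*(-1/19) = 33/19 - v/19)
S(R) = 8*R² (S(R) = 2*(R + R)² = 2*(2*R)² = 2*(4*R²) = 8*R²)
(S(-128) + (5410 - 19329))/(j(-120, 107) + 44832) = (8*(-128)² + (5410 - 19329))/((33/19 - 1/19*(-120)) + 44832) = (8*16384 - 13919)/((33/19 + 120/19) + 44832) = (131072 - 13919)/(153/19 + 44832) = 117153/(851961/19) = 117153*(19/851961) = 741969/283987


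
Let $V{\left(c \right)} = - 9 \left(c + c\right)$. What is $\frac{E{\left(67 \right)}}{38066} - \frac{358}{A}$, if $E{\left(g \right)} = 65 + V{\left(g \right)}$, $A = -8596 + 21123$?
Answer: $- \frac{3988705}{68121826} \approx -0.058553$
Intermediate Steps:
$A = 12527$
$V{\left(c \right)} = - 18 c$ ($V{\left(c \right)} = - 9 \cdot 2 c = - 18 c$)
$E{\left(g \right)} = 65 - 18 g$
$\frac{E{\left(67 \right)}}{38066} - \frac{358}{A} = \frac{65 - 1206}{38066} - \frac{358}{12527} = \left(65 - 1206\right) \frac{1}{38066} - \frac{358}{12527} = \left(-1141\right) \frac{1}{38066} - \frac{358}{12527} = - \frac{163}{5438} - \frac{358}{12527} = - \frac{3988705}{68121826}$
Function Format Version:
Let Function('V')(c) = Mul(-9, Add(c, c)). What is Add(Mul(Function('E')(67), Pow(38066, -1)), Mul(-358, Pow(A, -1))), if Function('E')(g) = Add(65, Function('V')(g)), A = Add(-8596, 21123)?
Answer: Rational(-3988705, 68121826) ≈ -0.058553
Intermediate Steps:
A = 12527
Function('V')(c) = Mul(-18, c) (Function('V')(c) = Mul(-9, Mul(2, c)) = Mul(-18, c))
Function('E')(g) = Add(65, Mul(-18, g))
Add(Mul(Function('E')(67), Pow(38066, -1)), Mul(-358, Pow(A, -1))) = Add(Mul(Add(65, Mul(-18, 67)), Pow(38066, -1)), Mul(-358, Pow(12527, -1))) = Add(Mul(Add(65, -1206), Rational(1, 38066)), Mul(-358, Rational(1, 12527))) = Add(Mul(-1141, Rational(1, 38066)), Rational(-358, 12527)) = Add(Rational(-163, 5438), Rational(-358, 12527)) = Rational(-3988705, 68121826)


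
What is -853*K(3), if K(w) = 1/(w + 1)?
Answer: -853/4 ≈ -213.25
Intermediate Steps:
K(w) = 1/(1 + w)
-853*K(3) = -853/(1 + 3) = -853/4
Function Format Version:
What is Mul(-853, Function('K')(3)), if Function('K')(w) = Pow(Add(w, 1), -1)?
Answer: Rational(-853, 4) ≈ -213.25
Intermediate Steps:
Function('K')(w) = Pow(Add(1, w), -1)
Mul(-853, Function('K')(3)) = Mul(-853, Pow(Add(1, 3), -1)) = Mul(-853, Pow(4, -1)) = Mul(-853, Rational(1, 4)) = Rational(-853, 4)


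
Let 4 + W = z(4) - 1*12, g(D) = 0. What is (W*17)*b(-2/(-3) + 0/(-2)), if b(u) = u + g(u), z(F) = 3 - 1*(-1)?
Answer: -136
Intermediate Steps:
z(F) = 4 (z(F) = 3 + 1 = 4)
W = -12 (W = -4 + (4 - 1*12) = -4 + (4 - 12) = -4 - 8 = -12)
b(u) = u (b(u) = u + 0 = u)
(W*17)*b(-2/(-3) + 0/(-2)) = (-12*17)*(-2/(-3) + 0/(-2)) = -204*(-2*(-1/3) + 0*(-1/2)) = -204*(2/3 + 0) = -204*2/3 = -136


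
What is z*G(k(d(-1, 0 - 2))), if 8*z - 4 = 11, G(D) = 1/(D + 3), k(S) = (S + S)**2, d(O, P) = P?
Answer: 15/152 ≈ 0.098684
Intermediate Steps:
k(S) = 4*S**2 (k(S) = (2*S)**2 = 4*S**2)
G(D) = 1/(3 + D)
z = 15/8 (z = 1/2 + (1/8)*11 = 1/2 + 11/8 = 15/8 ≈ 1.8750)
z*G(k(d(-1, 0 - 2))) = 15/(8*(3 + 4*(0 - 2)**2)) = 15/(8*(3 + 4*(-2)**2)) = 15/(8*(3 + 4*4)) = 15/(8*(3 + 16)) = (15/8)/19 = (15/8)*(1/19) = 15/152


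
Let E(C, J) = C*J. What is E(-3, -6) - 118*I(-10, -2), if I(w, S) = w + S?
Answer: 1434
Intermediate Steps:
I(w, S) = S + w
E(-3, -6) - 118*I(-10, -2) = -3*(-6) - 118*(-2 - 10) = 18 - 118*(-12) = 18 + 1416 = 1434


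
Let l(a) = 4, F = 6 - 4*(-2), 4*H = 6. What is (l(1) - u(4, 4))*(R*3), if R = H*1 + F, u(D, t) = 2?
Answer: 93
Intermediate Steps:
H = 3/2 (H = (1/4)*6 = 3/2 ≈ 1.5000)
F = 14 (F = 6 + 8 = 14)
R = 31/2 (R = (3/2)*1 + 14 = 3/2 + 14 = 31/2 ≈ 15.500)
(l(1) - u(4, 4))*(R*3) = (4 - 1*2)*((31/2)*3) = (4 - 2)*(93/2) = 2*(93/2) = 93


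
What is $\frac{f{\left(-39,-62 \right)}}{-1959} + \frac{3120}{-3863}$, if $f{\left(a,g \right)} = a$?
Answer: $- \frac{1987141}{2522539} \approx -0.78775$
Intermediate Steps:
$\frac{f{\left(-39,-62 \right)}}{-1959} + \frac{3120}{-3863} = - \frac{39}{-1959} + \frac{3120}{-3863} = \left(-39\right) \left(- \frac{1}{1959}\right) + 3120 \left(- \frac{1}{3863}\right) = \frac{13}{653} - \frac{3120}{3863} = - \frac{1987141}{2522539}$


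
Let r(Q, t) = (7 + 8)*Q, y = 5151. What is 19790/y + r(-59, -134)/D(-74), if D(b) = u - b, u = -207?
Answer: 7190705/685083 ≈ 10.496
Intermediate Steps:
D(b) = -207 - b
r(Q, t) = 15*Q
19790/y + r(-59, -134)/D(-74) = 19790/5151 + (15*(-59))/(-207 - 1*(-74)) = 19790*(1/5151) - 885/(-207 + 74) = 19790/5151 - 885/(-133) = 19790/5151 - 885*(-1/133) = 19790/5151 + 885/133 = 7190705/685083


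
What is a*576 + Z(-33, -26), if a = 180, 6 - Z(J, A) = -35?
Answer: 103721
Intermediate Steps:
Z(J, A) = 41 (Z(J, A) = 6 - 1*(-35) = 6 + 35 = 41)
a*576 + Z(-33, -26) = 180*576 + 41 = 103680 + 41 = 103721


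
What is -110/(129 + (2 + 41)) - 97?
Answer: -8397/86 ≈ -97.640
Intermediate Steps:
-110/(129 + (2 + 41)) - 97 = -110/(129 + 43) - 97 = -110/172 - 97 = (1/172)*(-110) - 97 = -55/86 - 97 = -8397/86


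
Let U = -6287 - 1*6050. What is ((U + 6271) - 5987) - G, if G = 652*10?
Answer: -18573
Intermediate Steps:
U = -12337 (U = -6287 - 6050 = -12337)
G = 6520
((U + 6271) - 5987) - G = ((-12337 + 6271) - 5987) - 1*6520 = (-6066 - 5987) - 6520 = -12053 - 6520 = -18573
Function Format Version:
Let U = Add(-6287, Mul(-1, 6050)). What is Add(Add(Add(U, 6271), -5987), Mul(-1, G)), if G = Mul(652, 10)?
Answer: -18573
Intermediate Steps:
U = -12337 (U = Add(-6287, -6050) = -12337)
G = 6520
Add(Add(Add(U, 6271), -5987), Mul(-1, G)) = Add(Add(Add(-12337, 6271), -5987), Mul(-1, 6520)) = Add(Add(-6066, -5987), -6520) = Add(-12053, -6520) = -18573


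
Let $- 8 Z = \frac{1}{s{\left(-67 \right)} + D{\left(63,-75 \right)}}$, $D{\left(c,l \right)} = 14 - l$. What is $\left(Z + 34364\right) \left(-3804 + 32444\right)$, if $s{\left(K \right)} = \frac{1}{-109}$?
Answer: $\frac{477329686089}{485} \approx 9.8418 \cdot 10^{8}$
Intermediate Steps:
$s{\left(K \right)} = - \frac{1}{109}$
$Z = - \frac{109}{77600}$ ($Z = - \frac{1}{8 \left(- \frac{1}{109} + \left(14 - -75\right)\right)} = - \frac{1}{8 \left(- \frac{1}{109} + \left(14 + 75\right)\right)} = - \frac{1}{8 \left(- \frac{1}{109} + 89\right)} = - \frac{1}{8 \cdot \frac{9700}{109}} = \left(- \frac{1}{8}\right) \frac{109}{9700} = - \frac{109}{77600} \approx -0.0014046$)
$\left(Z + 34364\right) \left(-3804 + 32444\right) = \left(- \frac{109}{77600} + 34364\right) \left(-3804 + 32444\right) = \frac{2666646291}{77600} \cdot 28640 = \frac{477329686089}{485}$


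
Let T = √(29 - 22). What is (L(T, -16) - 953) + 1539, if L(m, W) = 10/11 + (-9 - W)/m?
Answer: 6456/11 + √7 ≈ 589.55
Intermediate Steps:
T = √7 ≈ 2.6458
L(m, W) = 10/11 + (-9 - W)/m (L(m, W) = 10*(1/11) + (-9 - W)/m = 10/11 + (-9 - W)/m)
(L(T, -16) - 953) + 1539 = ((-9 - 1*(-16) + 10*√7/11)/(√7) - 953) + 1539 = ((√7/7)*(-9 + 16 + 10*√7/11) - 953) + 1539 = ((√7/7)*(7 + 10*√7/11) - 953) + 1539 = (√7*(7 + 10*√7/11)/7 - 953) + 1539 = (-953 + √7*(7 + 10*√7/11)/7) + 1539 = 586 + √7*(7 + 10*√7/11)/7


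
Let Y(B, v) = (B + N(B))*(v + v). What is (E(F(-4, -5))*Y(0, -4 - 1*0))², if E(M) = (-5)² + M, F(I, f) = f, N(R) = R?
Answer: 0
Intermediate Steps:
Y(B, v) = 4*B*v (Y(B, v) = (B + B)*(v + v) = (2*B)*(2*v) = 4*B*v)
E(M) = 25 + M
(E(F(-4, -5))*Y(0, -4 - 1*0))² = ((25 - 5)*(4*0*(-4 - 1*0)))² = (20*(4*0*(-4 + 0)))² = (20*(4*0*(-4)))² = (20*0)² = 0² = 0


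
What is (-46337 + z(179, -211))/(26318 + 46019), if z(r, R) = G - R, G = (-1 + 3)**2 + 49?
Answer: -46073/72337 ≈ -0.63692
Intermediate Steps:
G = 53 (G = 2**2 + 49 = 4 + 49 = 53)
z(r, R) = 53 - R
(-46337 + z(179, -211))/(26318 + 46019) = (-46337 + (53 - 1*(-211)))/(26318 + 46019) = (-46337 + (53 + 211))/72337 = (-46337 + 264)*(1/72337) = -46073*1/72337 = -46073/72337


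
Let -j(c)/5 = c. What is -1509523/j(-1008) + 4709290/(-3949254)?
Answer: -332512475969/1105791120 ≈ -300.70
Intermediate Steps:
j(c) = -5*c
-1509523/j(-1008) + 4709290/(-3949254) = -1509523/((-5*(-1008))) + 4709290/(-3949254) = -1509523/5040 + 4709290*(-1/3949254) = -1509523*1/5040 - 2354645/1974627 = -1509523/5040 - 2354645/1974627 = -332512475969/1105791120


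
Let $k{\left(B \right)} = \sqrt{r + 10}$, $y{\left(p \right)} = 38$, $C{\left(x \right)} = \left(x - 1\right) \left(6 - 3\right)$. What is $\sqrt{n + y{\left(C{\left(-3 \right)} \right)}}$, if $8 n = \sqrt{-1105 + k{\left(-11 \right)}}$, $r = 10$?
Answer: $\frac{\sqrt{608 + 2 i \sqrt{1105 - 2 \sqrt{5}}}}{4} \approx 6.1736 + 0.33585 i$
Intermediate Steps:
$C{\left(x \right)} = -3 + 3 x$ ($C{\left(x \right)} = \left(-1 + x\right) 3 = -3 + 3 x$)
$k{\left(B \right)} = 2 \sqrt{5}$ ($k{\left(B \right)} = \sqrt{10 + 10} = \sqrt{20} = 2 \sqrt{5}$)
$n = \frac{\sqrt{-1105 + 2 \sqrt{5}}}{8} \approx 4.1468 i$
$\sqrt{n + y{\left(C{\left(-3 \right)} \right)}} = \sqrt{\frac{\sqrt{-1105 + 2 \sqrt{5}}}{8} + 38} = \sqrt{38 + \frac{\sqrt{-1105 + 2 \sqrt{5}}}{8}}$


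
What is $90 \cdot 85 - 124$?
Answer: $7526$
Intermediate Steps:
$90 \cdot 85 - 124 = 7650 - 124 = 7526$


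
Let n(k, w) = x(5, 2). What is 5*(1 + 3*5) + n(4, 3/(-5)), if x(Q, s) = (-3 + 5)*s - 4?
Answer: 80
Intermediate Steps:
x(Q, s) = -4 + 2*s (x(Q, s) = 2*s - 4 = -4 + 2*s)
n(k, w) = 0 (n(k, w) = -4 + 2*2 = -4 + 4 = 0)
5*(1 + 3*5) + n(4, 3/(-5)) = 5*(1 + 3*5) + 0 = 5*(1 + 15) + 0 = 5*16 + 0 = 80 + 0 = 80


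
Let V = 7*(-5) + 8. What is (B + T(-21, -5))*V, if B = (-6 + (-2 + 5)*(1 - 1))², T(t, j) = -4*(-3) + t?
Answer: -729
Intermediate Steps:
T(t, j) = 12 + t
B = 36 (B = (-6 + 3*0)² = (-6 + 0)² = (-6)² = 36)
V = -27 (V = -35 + 8 = -27)
(B + T(-21, -5))*V = (36 + (12 - 21))*(-27) = (36 - 9)*(-27) = 27*(-27) = -729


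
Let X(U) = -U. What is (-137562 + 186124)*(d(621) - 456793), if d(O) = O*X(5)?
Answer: -22333566676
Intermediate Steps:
d(O) = -5*O (d(O) = O*(-1*5) = O*(-5) = -5*O)
(-137562 + 186124)*(d(621) - 456793) = (-137562 + 186124)*(-5*621 - 456793) = 48562*(-3105 - 456793) = 48562*(-459898) = -22333566676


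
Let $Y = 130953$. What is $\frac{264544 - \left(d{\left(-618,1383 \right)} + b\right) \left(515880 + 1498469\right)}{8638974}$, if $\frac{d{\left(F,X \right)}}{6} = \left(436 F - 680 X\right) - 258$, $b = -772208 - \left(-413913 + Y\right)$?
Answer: $\frac{7805727396910}{4319487} \approx 1.8071 \cdot 10^{6}$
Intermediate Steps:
$b = -489248$ ($b = -772208 - \left(-413913 + 130953\right) = -772208 - -282960 = -772208 + 282960 = -489248$)
$d{\left(F,X \right)} = -1548 - 4080 X + 2616 F$ ($d{\left(F,X \right)} = 6 \left(\left(436 F - 680 X\right) - 258\right) = 6 \left(\left(- 680 X + 436 F\right) - 258\right) = 6 \left(-258 - 680 X + 436 F\right) = -1548 - 4080 X + 2616 F$)
$\frac{264544 - \left(d{\left(-618,1383 \right)} + b\right) \left(515880 + 1498469\right)}{8638974} = \frac{264544 - \left(\left(-1548 - 5642640 + 2616 \left(-618\right)\right) - 489248\right) \left(515880 + 1498469\right)}{8638974} = \left(264544 - \left(\left(-1548 - 5642640 - 1616688\right) - 489248\right) 2014349\right) \frac{1}{8638974} = \left(264544 - \left(-7260876 - 489248\right) 2014349\right) \frac{1}{8638974} = \left(264544 - \left(-7750124\right) 2014349\right) \frac{1}{8638974} = \left(264544 - -15611454529276\right) \frac{1}{8638974} = \left(264544 + 15611454529276\right) \frac{1}{8638974} = 15611454793820 \cdot \frac{1}{8638974} = \frac{7805727396910}{4319487}$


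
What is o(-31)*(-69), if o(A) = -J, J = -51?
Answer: -3519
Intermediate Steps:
o(A) = 51 (o(A) = -1*(-51) = 51)
o(-31)*(-69) = 51*(-69) = -3519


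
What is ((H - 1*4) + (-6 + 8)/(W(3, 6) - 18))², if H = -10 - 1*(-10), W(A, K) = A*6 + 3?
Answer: 100/9 ≈ 11.111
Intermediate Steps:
W(A, K) = 3 + 6*A (W(A, K) = 6*A + 3 = 3 + 6*A)
H = 0 (H = -10 + 10 = 0)
((H - 1*4) + (-6 + 8)/(W(3, 6) - 18))² = ((0 - 1*4) + (-6 + 8)/((3 + 6*3) - 18))² = ((0 - 4) + 2/((3 + 18) - 18))² = (-4 + 2/(21 - 18))² = (-4 + 2/3)² = (-4 + 2*(⅓))² = (-4 + ⅔)² = (-10/3)² = 100/9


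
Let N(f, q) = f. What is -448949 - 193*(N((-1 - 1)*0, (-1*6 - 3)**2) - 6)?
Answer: -447791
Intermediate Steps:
-448949 - 193*(N((-1 - 1)*0, (-1*6 - 3)**2) - 6) = -448949 - 193*((-1 - 1)*0 - 6) = -448949 - 193*(-2*0 - 6) = -448949 - 193*(0 - 6) = -448949 - 193*(-6) = -448949 - 1*(-1158) = -448949 + 1158 = -447791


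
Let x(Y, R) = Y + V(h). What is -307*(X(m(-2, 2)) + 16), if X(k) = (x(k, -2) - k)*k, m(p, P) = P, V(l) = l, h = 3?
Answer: -6754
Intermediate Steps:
x(Y, R) = 3 + Y (x(Y, R) = Y + 3 = 3 + Y)
X(k) = 3*k (X(k) = ((3 + k) - k)*k = 3*k)
-307*(X(m(-2, 2)) + 16) = -307*(3*2 + 16) = -307*(6 + 16) = -307*22 = -6754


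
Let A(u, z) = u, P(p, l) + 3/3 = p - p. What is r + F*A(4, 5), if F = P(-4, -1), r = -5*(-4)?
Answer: 16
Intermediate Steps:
r = 20
P(p, l) = -1 (P(p, l) = -1 + (p - p) = -1 + 0 = -1)
F = -1
r + F*A(4, 5) = 20 - 1*4 = 20 - 4 = 16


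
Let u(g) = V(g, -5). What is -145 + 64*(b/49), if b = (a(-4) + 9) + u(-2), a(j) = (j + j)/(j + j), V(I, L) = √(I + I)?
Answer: -6465/49 + 128*I/49 ≈ -131.94 + 2.6122*I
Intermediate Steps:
V(I, L) = √2*√I (V(I, L) = √(2*I) = √2*√I)
u(g) = √2*√g
a(j) = 1 (a(j) = (2*j)/((2*j)) = (2*j)*(1/(2*j)) = 1)
b = 10 + 2*I (b = (1 + 9) + √2*√(-2) = 10 + √2*(I*√2) = 10 + 2*I ≈ 10.0 + 2.0*I)
-145 + 64*(b/49) = -145 + 64*((10 + 2*I)/49) = -145 + 64*((10 + 2*I)*(1/49)) = -145 + 64*(10/49 + 2*I/49) = -145 + (640/49 + 128*I/49) = -6465/49 + 128*I/49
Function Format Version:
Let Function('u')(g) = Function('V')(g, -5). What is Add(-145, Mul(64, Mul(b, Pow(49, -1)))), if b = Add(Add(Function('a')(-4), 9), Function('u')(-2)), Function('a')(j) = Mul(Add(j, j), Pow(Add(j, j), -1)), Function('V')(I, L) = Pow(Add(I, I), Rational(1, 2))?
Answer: Add(Rational(-6465, 49), Mul(Rational(128, 49), I)) ≈ Add(-131.94, Mul(2.6122, I))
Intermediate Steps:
Function('V')(I, L) = Mul(Pow(2, Rational(1, 2)), Pow(I, Rational(1, 2))) (Function('V')(I, L) = Pow(Mul(2, I), Rational(1, 2)) = Mul(Pow(2, Rational(1, 2)), Pow(I, Rational(1, 2))))
Function('u')(g) = Mul(Pow(2, Rational(1, 2)), Pow(g, Rational(1, 2)))
Function('a')(j) = 1 (Function('a')(j) = Mul(Mul(2, j), Pow(Mul(2, j), -1)) = Mul(Mul(2, j), Mul(Rational(1, 2), Pow(j, -1))) = 1)
b = Add(10, Mul(2, I)) (b = Add(Add(1, 9), Mul(Pow(2, Rational(1, 2)), Pow(-2, Rational(1, 2)))) = Add(10, Mul(Pow(2, Rational(1, 2)), Mul(I, Pow(2, Rational(1, 2))))) = Add(10, Mul(2, I)) ≈ Add(10.000, Mul(2.0000, I)))
Add(-145, Mul(64, Mul(b, Pow(49, -1)))) = Add(-145, Mul(64, Mul(Add(10, Mul(2, I)), Pow(49, -1)))) = Add(-145, Mul(64, Mul(Add(10, Mul(2, I)), Rational(1, 49)))) = Add(-145, Mul(64, Add(Rational(10, 49), Mul(Rational(2, 49), I)))) = Add(-145, Add(Rational(640, 49), Mul(Rational(128, 49), I))) = Add(Rational(-6465, 49), Mul(Rational(128, 49), I))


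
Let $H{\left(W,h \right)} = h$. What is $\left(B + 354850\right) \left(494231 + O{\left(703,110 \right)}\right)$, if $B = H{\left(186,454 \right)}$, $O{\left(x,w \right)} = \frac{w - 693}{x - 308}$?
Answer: $\frac{69362682091248}{395} \approx 1.756 \cdot 10^{11}$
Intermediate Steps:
$O{\left(x,w \right)} = \frac{-693 + w}{-308 + x}$
$B = 454$
$\left(B + 354850\right) \left(494231 + O{\left(703,110 \right)}\right) = \left(454 + 354850\right) \left(494231 + \frac{-693 + 110}{-308 + 703}\right) = 355304 \left(494231 + \frac{1}{395} \left(-583\right)\right) = 355304 \left(494231 - \frac{583}{395}\right) = 355304 \cdot \frac{195220662}{395} = \frac{69362682091248}{395}$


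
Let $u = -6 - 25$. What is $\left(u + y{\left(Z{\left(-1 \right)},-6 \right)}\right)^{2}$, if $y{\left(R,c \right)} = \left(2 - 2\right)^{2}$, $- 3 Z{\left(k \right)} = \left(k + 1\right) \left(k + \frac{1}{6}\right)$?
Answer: $961$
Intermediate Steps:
$Z{\left(k \right)} = - \frac{\left(1 + k\right) \left(\frac{1}{6} + k\right)}{3}$ ($Z{\left(k \right)} = - \frac{\left(k + 1\right) \left(k + \frac{1}{6}\right)}{3} = - \frac{\left(1 + k\right) \left(k + \frac{1}{6}\right)}{3} = - \frac{\left(1 + k\right) \left(\frac{1}{6} + k\right)}{3}$)
$y{\left(R,c \right)} = 0$ ($y{\left(R,c \right)} = 0^{2} = 0$)
$u = -31$
$\left(u + y{\left(Z{\left(-1 \right)},-6 \right)}\right)^{2} = \left(-31 + 0\right)^{2} = \left(-31\right)^{2} = 961$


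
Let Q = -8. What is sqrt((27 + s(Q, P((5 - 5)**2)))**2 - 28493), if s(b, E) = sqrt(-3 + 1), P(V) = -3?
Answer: sqrt(-27766 + 54*I*sqrt(2)) ≈ 0.229 + 166.63*I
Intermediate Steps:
s(b, E) = I*sqrt(2) (s(b, E) = sqrt(-2) = I*sqrt(2))
sqrt((27 + s(Q, P((5 - 5)**2)))**2 - 28493) = sqrt((27 + I*sqrt(2))**2 - 28493) = sqrt(-28493 + (27 + I*sqrt(2))**2)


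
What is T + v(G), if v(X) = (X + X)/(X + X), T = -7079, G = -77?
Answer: -7078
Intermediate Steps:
v(X) = 1 (v(X) = (2*X)/((2*X)) = (2*X)*(1/(2*X)) = 1)
T + v(G) = -7079 + 1 = -7078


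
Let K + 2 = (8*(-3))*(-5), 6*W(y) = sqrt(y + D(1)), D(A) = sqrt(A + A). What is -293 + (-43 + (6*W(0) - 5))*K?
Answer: -5957 + 118*2**(1/4) ≈ -5816.7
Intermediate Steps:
D(A) = sqrt(2)*sqrt(A) (D(A) = sqrt(2*A) = sqrt(2)*sqrt(A))
W(y) = sqrt(y + sqrt(2))/6 (W(y) = sqrt(y + sqrt(2)*sqrt(1))/6 = sqrt(y + sqrt(2)*1)/6 = sqrt(y + sqrt(2))/6)
K = 118 (K = -2 + (8*(-3))*(-5) = -2 - 24*(-5) = -2 + 120 = 118)
-293 + (-43 + (6*W(0) - 5))*K = -293 + (-43 + (6*(sqrt(0 + sqrt(2))/6) - 5))*118 = -293 + (-43 + (6*(sqrt(sqrt(2))/6) - 5))*118 = -293 + (-43 + (6*(2**(1/4)/6) - 5))*118 = -293 + (-43 + (2**(1/4) - 5))*118 = -293 + (-43 + (-5 + 2**(1/4)))*118 = -293 + (-48 + 2**(1/4))*118 = -293 + (-5664 + 118*2**(1/4)) = -5957 + 118*2**(1/4)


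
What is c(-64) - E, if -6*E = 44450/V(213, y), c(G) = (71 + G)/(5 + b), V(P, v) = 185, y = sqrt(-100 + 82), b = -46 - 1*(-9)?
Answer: 141463/3552 ≈ 39.826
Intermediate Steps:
b = -37 (b = -46 + 9 = -37)
y = 3*I*sqrt(2) (y = sqrt(-18) = 3*I*sqrt(2) ≈ 4.2426*I)
c(G) = -71/32 - G/32 (c(G) = (71 + G)/(5 - 37) = (71 + G)/(-32) = (71 + G)*(-1/32) = -71/32 - G/32)
E = -4445/111 (E = -22225/(3*185) = -1/6*8890/37 = -4445/111 ≈ -40.045)
c(-64) - E = (-71/32 - 1/32*(-64)) - 1*(-4445/111) = (-71/32 + 2) + 4445/111 = -7/32 + 4445/111 = 141463/3552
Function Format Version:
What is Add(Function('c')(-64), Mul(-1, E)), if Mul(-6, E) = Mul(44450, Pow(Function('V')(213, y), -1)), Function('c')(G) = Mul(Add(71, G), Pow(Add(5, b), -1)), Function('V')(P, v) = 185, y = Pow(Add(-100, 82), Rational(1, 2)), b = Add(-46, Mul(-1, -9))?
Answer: Rational(141463, 3552) ≈ 39.826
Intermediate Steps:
b = -37 (b = Add(-46, 9) = -37)
y = Mul(3, I, Pow(2, Rational(1, 2))) (y = Pow(-18, Rational(1, 2)) = Mul(3, I, Pow(2, Rational(1, 2))) ≈ Mul(4.2426, I))
Function('c')(G) = Add(Rational(-71, 32), Mul(Rational(-1, 32), G)) (Function('c')(G) = Mul(Add(71, G), Pow(Add(5, -37), -1)) = Mul(Add(71, G), Pow(-32, -1)) = Mul(Add(71, G), Rational(-1, 32)) = Add(Rational(-71, 32), Mul(Rational(-1, 32), G)))
E = Rational(-4445, 111) (E = Mul(Rational(-1, 6), Mul(44450, Pow(185, -1))) = Mul(Rational(-1, 6), Mul(44450, Rational(1, 185))) = Mul(Rational(-1, 6), Rational(8890, 37)) = Rational(-4445, 111) ≈ -40.045)
Add(Function('c')(-64), Mul(-1, E)) = Add(Add(Rational(-71, 32), Mul(Rational(-1, 32), -64)), Mul(-1, Rational(-4445, 111))) = Add(Add(Rational(-71, 32), 2), Rational(4445, 111)) = Add(Rational(-7, 32), Rational(4445, 111)) = Rational(141463, 3552)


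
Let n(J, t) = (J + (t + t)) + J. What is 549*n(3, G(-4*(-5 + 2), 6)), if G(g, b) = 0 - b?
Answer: -3294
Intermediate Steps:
G(g, b) = -b
n(J, t) = 2*J + 2*t (n(J, t) = (J + 2*t) + J = 2*J + 2*t)
549*n(3, G(-4*(-5 + 2), 6)) = 549*(2*3 + 2*(-1*6)) = 549*(6 + 2*(-6)) = 549*(6 - 12) = 549*(-6) = -3294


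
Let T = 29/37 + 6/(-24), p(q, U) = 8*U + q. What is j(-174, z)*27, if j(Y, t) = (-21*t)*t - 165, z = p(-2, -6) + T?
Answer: -30487104567/21904 ≈ -1.3919e+6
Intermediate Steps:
p(q, U) = q + 8*U
T = 79/148 (T = 29*(1/37) + 6*(-1/24) = 29/37 - ¼ = 79/148 ≈ 0.53378)
z = -7321/148 (z = (-2 + 8*(-6)) + 79/148 = (-2 - 48) + 79/148 = -50 + 79/148 = -7321/148 ≈ -49.466)
j(Y, t) = -165 - 21*t² (j(Y, t) = -21*t² - 165 = -165 - 21*t²)
j(-174, z)*27 = (-165 - 21*(-7321/148)²)*27 = (-165 - 21*53597041/21904)*27 = (-165 - 1125537861/21904)*27 = -1129152021/21904*27 = -30487104567/21904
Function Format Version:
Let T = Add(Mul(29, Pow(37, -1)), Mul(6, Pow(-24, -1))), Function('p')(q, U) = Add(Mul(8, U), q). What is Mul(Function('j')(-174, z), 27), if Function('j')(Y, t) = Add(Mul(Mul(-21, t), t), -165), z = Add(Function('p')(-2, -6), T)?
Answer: Rational(-30487104567, 21904) ≈ -1.3919e+6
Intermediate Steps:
Function('p')(q, U) = Add(q, Mul(8, U))
T = Rational(79, 148) (T = Add(Mul(29, Rational(1, 37)), Mul(6, Rational(-1, 24))) = Add(Rational(29, 37), Rational(-1, 4)) = Rational(79, 148) ≈ 0.53378)
z = Rational(-7321, 148) (z = Add(Add(-2, Mul(8, -6)), Rational(79, 148)) = Add(Add(-2, -48), Rational(79, 148)) = Add(-50, Rational(79, 148)) = Rational(-7321, 148) ≈ -49.466)
Function('j')(Y, t) = Add(-165, Mul(-21, Pow(t, 2))) (Function('j')(Y, t) = Add(Mul(-21, Pow(t, 2)), -165) = Add(-165, Mul(-21, Pow(t, 2))))
Mul(Function('j')(-174, z), 27) = Mul(Add(-165, Mul(-21, Pow(Rational(-7321, 148), 2))), 27) = Mul(Add(-165, Mul(-21, Rational(53597041, 21904))), 27) = Mul(Add(-165, Rational(-1125537861, 21904)), 27) = Mul(Rational(-1129152021, 21904), 27) = Rational(-30487104567, 21904)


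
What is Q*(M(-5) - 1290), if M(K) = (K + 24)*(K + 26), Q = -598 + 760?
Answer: -144342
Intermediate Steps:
Q = 162
M(K) = (24 + K)*(26 + K)
Q*(M(-5) - 1290) = 162*((624 + (-5)² + 50*(-5)) - 1290) = 162*((624 + 25 - 250) - 1290) = 162*(399 - 1290) = 162*(-891) = -144342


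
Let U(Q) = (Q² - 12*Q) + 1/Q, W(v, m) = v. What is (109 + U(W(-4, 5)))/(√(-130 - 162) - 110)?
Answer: -38005/24784 - 691*I*√73/24784 ≈ -1.5334 - 0.23821*I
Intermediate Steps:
U(Q) = 1/Q + Q² - 12*Q
(109 + U(W(-4, 5)))/(√(-130 - 162) - 110) = (109 + (1 + (-4)²*(-12 - 4))/(-4))/(√(-130 - 162) - 110) = (109 - (1 + 16*(-16))/4)/(√(-292) - 110) = (109 - (1 - 256)/4)/(2*I*√73 - 110) = (109 - ¼*(-255))/(-110 + 2*I*√73) = (109 + 255/4)/(-110 + 2*I*√73) = 691/(4*(-110 + 2*I*√73))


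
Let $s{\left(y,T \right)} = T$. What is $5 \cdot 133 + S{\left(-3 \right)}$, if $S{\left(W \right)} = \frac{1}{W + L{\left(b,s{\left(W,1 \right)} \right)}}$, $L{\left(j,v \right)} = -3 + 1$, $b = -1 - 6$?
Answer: $\frac{3324}{5} \approx 664.8$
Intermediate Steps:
$b = -7$ ($b = -1 - 6 = -7$)
$L{\left(j,v \right)} = -2$
$S{\left(W \right)} = \frac{1}{-2 + W}$ ($S{\left(W \right)} = \frac{1}{W - 2} = \frac{1}{-2 + W}$)
$5 \cdot 133 + S{\left(-3 \right)} = 5 \cdot 133 + \frac{1}{-2 - 3} = 665 + \frac{1}{-5} = 665 - \frac{1}{5} = \frac{3324}{5}$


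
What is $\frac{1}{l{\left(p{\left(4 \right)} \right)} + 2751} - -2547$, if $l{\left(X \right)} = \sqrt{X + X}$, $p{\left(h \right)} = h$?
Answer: $\frac{19275680922}{7567993} - \frac{2 \sqrt{2}}{7567993} \approx 2547.0$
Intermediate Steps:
$l{\left(X \right)} = \sqrt{2} \sqrt{X}$ ($l{\left(X \right)} = \sqrt{2 X} = \sqrt{2} \sqrt{X}$)
$\frac{1}{l{\left(p{\left(4 \right)} \right)} + 2751} - -2547 = \frac{1}{\sqrt{2} \sqrt{4} + 2751} - -2547 = \frac{1}{\sqrt{2} \cdot 2 + 2751} + 2547 = \frac{1}{2 \sqrt{2} + 2751} + 2547 = \frac{1}{2751 + 2 \sqrt{2}} + 2547 = 2547 + \frac{1}{2751 + 2 \sqrt{2}}$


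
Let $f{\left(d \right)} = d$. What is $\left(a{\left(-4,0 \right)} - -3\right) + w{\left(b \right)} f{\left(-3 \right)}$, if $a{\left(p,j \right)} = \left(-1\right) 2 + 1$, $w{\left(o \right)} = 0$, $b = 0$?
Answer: $2$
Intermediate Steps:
$a{\left(p,j \right)} = -1$ ($a{\left(p,j \right)} = -2 + 1 = -1$)
$\left(a{\left(-4,0 \right)} - -3\right) + w{\left(b \right)} f{\left(-3 \right)} = \left(-1 - -3\right) + 0 \left(-3\right) = \left(-1 + 3\right) + 0 = 2 + 0 = 2$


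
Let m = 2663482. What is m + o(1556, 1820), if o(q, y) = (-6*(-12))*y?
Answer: 2794522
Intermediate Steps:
o(q, y) = 72*y
m + o(1556, 1820) = 2663482 + 72*1820 = 2663482 + 131040 = 2794522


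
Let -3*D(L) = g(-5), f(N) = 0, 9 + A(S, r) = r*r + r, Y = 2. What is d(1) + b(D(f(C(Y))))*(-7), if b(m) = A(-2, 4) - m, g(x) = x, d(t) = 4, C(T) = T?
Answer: -184/3 ≈ -61.333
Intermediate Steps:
A(S, r) = -9 + r + r**2 (A(S, r) = -9 + (r*r + r) = -9 + (r**2 + r) = -9 + (r + r**2) = -9 + r + r**2)
D(L) = 5/3 (D(L) = -1/3*(-5) = 5/3)
b(m) = 11 - m (b(m) = (-9 + 4 + 4**2) - m = (-9 + 4 + 16) - m = 11 - m)
d(1) + b(D(f(C(Y))))*(-7) = 4 + (11 - 1*5/3)*(-7) = 4 + (11 - 5/3)*(-7) = 4 + (28/3)*(-7) = 4 - 196/3 = -184/3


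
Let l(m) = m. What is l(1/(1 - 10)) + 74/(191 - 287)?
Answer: -127/144 ≈ -0.88194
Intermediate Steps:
l(1/(1 - 10)) + 74/(191 - 287) = 1/(1 - 10) + 74/(191 - 287) = 1/(-9) + 74/(-96) = -⅑ + 74*(-1/96) = -⅑ - 37/48 = -127/144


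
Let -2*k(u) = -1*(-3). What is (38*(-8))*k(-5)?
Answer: 456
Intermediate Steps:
k(u) = -3/2 (k(u) = -(-1)*(-3)/2 = -1/2*3 = -3/2)
(38*(-8))*k(-5) = (38*(-8))*(-3/2) = -304*(-3/2) = 456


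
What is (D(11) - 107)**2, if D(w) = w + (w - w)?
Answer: 9216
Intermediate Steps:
D(w) = w (D(w) = w + 0 = w)
(D(11) - 107)**2 = (11 - 107)**2 = (-96)**2 = 9216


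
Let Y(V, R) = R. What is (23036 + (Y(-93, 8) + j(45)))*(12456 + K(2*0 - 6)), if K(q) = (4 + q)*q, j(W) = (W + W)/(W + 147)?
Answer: 2298547491/8 ≈ 2.8732e+8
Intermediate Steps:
j(W) = 2*W/(147 + W) (j(W) = (2*W)/(147 + W) = 2*W/(147 + W))
K(q) = q*(4 + q)
(23036 + (Y(-93, 8) + j(45)))*(12456 + K(2*0 - 6)) = (23036 + (8 + 2*45/(147 + 45)))*(12456 + (2*0 - 6)*(4 + (2*0 - 6))) = (23036 + (8 + 2*45/192))*(12456 + (0 - 6)*(4 + (0 - 6))) = (23036 + (8 + 2*45*(1/192)))*(12456 - 6*(4 - 6)) = (23036 + (8 + 15/32))*(12456 - 6*(-2)) = (23036 + 271/32)*(12456 + 12) = (737423/32)*12468 = 2298547491/8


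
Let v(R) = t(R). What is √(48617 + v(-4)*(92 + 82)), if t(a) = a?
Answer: √47921 ≈ 218.91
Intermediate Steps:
v(R) = R
√(48617 + v(-4)*(92 + 82)) = √(48617 - 4*(92 + 82)) = √(48617 - 4*174) = √(48617 - 696) = √47921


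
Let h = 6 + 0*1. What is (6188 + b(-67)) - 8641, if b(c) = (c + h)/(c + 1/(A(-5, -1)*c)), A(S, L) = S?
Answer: -55034697/22444 ≈ -2452.1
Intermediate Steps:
h = 6 (h = 6 + 0 = 6)
b(c) = (6 + c)/(c - 1/(5*c)) (b(c) = (c + 6)/(c + 1/(-5*c)) = (6 + c)/(c - 1/(5*c)))
(6188 + b(-67)) - 8641 = (6188 + 5*(-67)*(6 - 67)/(-1 + 5*(-67)**2)) - 8641 = (6188 + 5*(-67)*(-61)/(-1 + 5*4489)) - 8641 = (6188 + 5*(-67)*(-61)/(-1 + 22445)) - 8641 = (6188 + 5*(-67)*(-61)/22444) - 8641 = (6188 + 5*(-67)*(1/22444)*(-61)) - 8641 = (6188 + 20435/22444) - 8641 = 138903907/22444 - 8641 = -55034697/22444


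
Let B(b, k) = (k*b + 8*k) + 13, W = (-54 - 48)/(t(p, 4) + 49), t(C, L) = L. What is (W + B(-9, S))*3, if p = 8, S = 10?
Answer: 171/53 ≈ 3.2264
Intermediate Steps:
W = -102/53 (W = (-54 - 48)/(4 + 49) = -102/53 ≈ -1.9245)
B(b, k) = 13 + 8*k + b*k (B(b, k) = (b*k + 8*k) + 13 = (8*k + b*k) + 13 = 13 + 8*k + b*k)
(W + B(-9, S))*3 = (-102/53 + (13 + 8*10 - 9*10))*3 = (-102/53 + (13 + 80 - 90))*3 = (-102/53 + 3)*3 = (57/53)*3 = 171/53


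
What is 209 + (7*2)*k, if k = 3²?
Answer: 335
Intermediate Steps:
k = 9
209 + (7*2)*k = 209 + (7*2)*9 = 209 + 14*9 = 209 + 126 = 335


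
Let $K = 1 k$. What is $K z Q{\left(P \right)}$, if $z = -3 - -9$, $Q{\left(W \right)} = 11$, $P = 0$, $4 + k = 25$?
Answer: $1386$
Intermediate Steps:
$k = 21$ ($k = -4 + 25 = 21$)
$K = 21$ ($K = 1 \cdot 21 = 21$)
$z = 6$ ($z = -3 + 9 = 6$)
$K z Q{\left(P \right)} = 21 \cdot 6 \cdot 11 = 126 \cdot 11 = 1386$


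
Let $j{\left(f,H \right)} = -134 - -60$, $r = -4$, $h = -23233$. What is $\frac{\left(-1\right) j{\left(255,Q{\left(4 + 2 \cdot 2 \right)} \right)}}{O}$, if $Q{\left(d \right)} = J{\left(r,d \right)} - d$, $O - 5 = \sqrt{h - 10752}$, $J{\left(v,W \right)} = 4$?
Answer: $\frac{37}{3401} - \frac{37 i \sqrt{33985}}{17005} \approx 0.010879 - 0.40111 i$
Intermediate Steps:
$O = 5 + i \sqrt{33985}$ ($O = 5 + \sqrt{-23233 - 10752} = 5 + \sqrt{-33985} = 5 + i \sqrt{33985} \approx 5.0 + 184.35 i$)
$Q{\left(d \right)} = 4 - d$
$j{\left(f,H \right)} = -74$ ($j{\left(f,H \right)} = -134 + 60 = -74$)
$\frac{\left(-1\right) j{\left(255,Q{\left(4 + 2 \cdot 2 \right)} \right)}}{O} = \frac{\left(-1\right) \left(-74\right)}{5 + i \sqrt{33985}} = \frac{74}{5 + i \sqrt{33985}}$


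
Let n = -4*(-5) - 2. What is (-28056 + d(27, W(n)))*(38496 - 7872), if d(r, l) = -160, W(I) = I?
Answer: -864086784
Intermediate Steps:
n = 18 (n = 20 - 2 = 18)
(-28056 + d(27, W(n)))*(38496 - 7872) = (-28056 - 160)*(38496 - 7872) = -28216*30624 = -864086784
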